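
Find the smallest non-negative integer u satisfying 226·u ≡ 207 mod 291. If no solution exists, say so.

gcd(226, 291) = 1, so a unique solution mod 291 exists.
226⁻¹ ≡ 94 (mod 291).
u ≡ 94·207 ≡ 252 (mod 291).

252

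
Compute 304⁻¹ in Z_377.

By the extended Euclidean algorithm:
377 = 1*304 + 73
304 = 4*73 + 12
73 = 6*12 + 1
12 = 12*1 + 0
gcd(304, 377) = 1, so the inverse exists.
Back-substitute for 1:
1 = 1*73 − 6*12
  = −6*304 + 25*73
  = 25*377 − 31*304
So 304⁻¹ ≡ −31 ≡ 346 (mod 377).

346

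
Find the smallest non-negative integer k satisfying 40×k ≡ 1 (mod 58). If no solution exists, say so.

no solution

gcd(40, 58) = 2, and 2 does not divide 1.
So the congruence has no solution.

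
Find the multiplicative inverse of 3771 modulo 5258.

5258 = 1·3771 + 1487
3771 = 2·1487 + 797
1487 = 1·797 + 690
797 = 1·690 + 107
690 = 6·107 + 48
107 = 2·48 + 11
48 = 4·11 + 4
11 = 2·4 + 3
4 = 1·3 + 1
3 = 3·1 + 0
gcd(3771, 5258) = 1, so the inverse exists.
Back-substitute for 1:
1 = 1·4 − 1·3
  = −1·11 + 3·4
  = 3·48 − 13·11
  = −13·107 + 29·48
  = 29·690 − 187·107
  = −187·797 + 216·690
  = 216·1487 − 403·797
  = −403·3771 + 1022·1487
  = 1022·5258 − 1425·3771
So 3771⁻¹ ≡ −1425 ≡ 3833 (mod 5258).

3833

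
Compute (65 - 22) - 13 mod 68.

65 - 22 = 43
43 - 13 = 30

30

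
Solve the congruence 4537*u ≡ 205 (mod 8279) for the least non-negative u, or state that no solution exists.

365

gcd(4537, 8279) = 1, so a unique solution mod 8279 exists.
4537⁻¹ ≡ 7675 (mod 8279).
u ≡ 7675*205 ≡ 365 (mod 8279).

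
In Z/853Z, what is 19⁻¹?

Apply the Euclidean algorithm and back-substitute:
853 = 44*19 + 17
19 = 1*17 + 2
17 = 8*2 + 1
2 = 2*1 + 0
gcd(19, 853) = 1, so the inverse exists.
Bézout: 1 = 9*853 − 404*19.
So 19⁻¹ ≡ −404 ≡ 449 (mod 853).

449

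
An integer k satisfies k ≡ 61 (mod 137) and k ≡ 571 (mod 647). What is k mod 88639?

88563

137⁻¹ mod 647: 137×562 ≡ 1 (mod 647), so 137⁻¹ ≡ 562.
k = 61 + 137×((571 − 61)×562 mod 647) = 61 + 137×646 = 88563.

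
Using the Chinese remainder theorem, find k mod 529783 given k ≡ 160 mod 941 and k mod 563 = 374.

208121

941⁻¹ mod 563: 941*493 ≡ 1 (mod 563), so 941⁻¹ ≡ 493.
k = 160 + 941*((374 − 160)*493 mod 563) = 160 + 941*221 = 208121.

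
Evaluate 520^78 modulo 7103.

404

520^1 ≡ 520 (mod 7103)
520^2 ≡ 520^2 = 270400 ≡ 486 (mod 7103)
520^4 ≡ 486^2 = 236196 ≡ 1797 (mod 7103)
520^8 ≡ 1797^2 = 3229209 ≡ 4447 (mod 7103)
520^16 ≡ 4447^2 = 19775809 ≡ 1057 (mod 7103)
520^32 ≡ 1057^2 = 1117249 ≡ 2078 (mod 7103)
520^64 ≡ 2078^2 = 4318084 ≡ 6563 (mod 7103)
520^78 = 520^64 × 520^8 × 520^4 × 520^2 ≡ 6563 × 4447 × 1797 × 486 (mod 7103).
Accumulate the product:
6563 × 4447 = 29185661 ≡ 6537
6537 × 1797 = 11746989 ≡ 5730
5730 × 486 = 2784780 ≡ 404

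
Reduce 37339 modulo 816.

37339 = 45*816 + 619, so 37339 ≡ 619 (mod 816).

619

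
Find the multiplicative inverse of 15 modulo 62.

Run the extended Euclidean algorithm:
62 = 4*15 + 2
15 = 7*2 + 1
2 = 2*1 + 0
gcd(15, 62) = 1, so the inverse exists.
Bézout: 1 = −7*62 + 29*15.
So 15⁻¹ ≡ 29 (mod 62).

29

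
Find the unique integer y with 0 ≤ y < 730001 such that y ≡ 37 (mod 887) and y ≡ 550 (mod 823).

657304

887⁻¹ mod 823: 887*733 ≡ 1 (mod 823), so 887⁻¹ ≡ 733.
y = 37 + 887*((550 − 37)*733 mod 823) = 37 + 887*741 = 657304.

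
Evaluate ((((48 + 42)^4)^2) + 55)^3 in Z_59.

23

48 + 42 = 90 ≡ 31 (mod 59)
(31)^4 ≡ 53 (mod 59)
(53)^2 ≡ 36 (mod 59)
36 + 55 = 91 ≡ 32 (mod 59)
(32)^3 ≡ 23 (mod 59)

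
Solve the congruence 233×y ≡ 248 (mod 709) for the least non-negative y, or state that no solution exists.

351

gcd(233, 709) = 1, so a unique solution mod 709 exists.
233⁻¹ ≡ 496 (mod 709).
y ≡ 496×248 ≡ 351 (mod 709).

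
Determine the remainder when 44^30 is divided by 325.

Compute successive squares:
30 in binary is 11110, i.e. 30 = 16 + 8 + 4 + 2.
44^1 ≡ 44 (mod 325)
44^2 ≡ 44^2 = 1936 ≡ 311 (mod 325)
44^4 ≡ 311^2 = 96721 ≡ 196 (mod 325)
44^8 ≡ 196^2 = 38416 ≡ 66 (mod 325)
44^16 ≡ 66^2 = 4356 ≡ 131 (mod 325)
44^30 = 44^16 * 44^8 * 44^4 * 44^2 ≡ 131 * 66 * 196 * 311 (mod 325).
Accumulate the product:
131 * 66 = 8646 ≡ 196
196 * 196 = 38416 ≡ 66
66 * 311 = 20526 ≡ 51

51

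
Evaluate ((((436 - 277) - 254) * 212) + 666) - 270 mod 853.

728

436 - 277 = 159
159 - 254 = -95 ≡ 758 (mod 853)
758 * 212 = 160696 ≡ 332 (mod 853)
332 + 666 = 998 ≡ 145 (mod 853)
145 - 270 = -125 ≡ 728 (mod 853)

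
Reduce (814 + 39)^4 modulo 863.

814 + 39 = 853
(853)^4 ≡ 507 (mod 863)

507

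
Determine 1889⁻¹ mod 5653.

By the extended Euclidean algorithm:
5653 = 2×1889 + 1875
1889 = 1×1875 + 14
1875 = 133×14 + 13
14 = 1×13 + 1
13 = 13×1 + 0
gcd(1889, 5653) = 1, so the inverse exists.
Bézout: 1 = −135×5653 + 404×1889.
So 1889⁻¹ ≡ 404 (mod 5653).

404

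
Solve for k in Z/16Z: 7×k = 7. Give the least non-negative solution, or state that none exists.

gcd(7, 16) = 1, so a unique solution mod 16 exists.
7⁻¹ ≡ 7 (mod 16).
k ≡ 7×7 ≡ 1 (mod 16).

1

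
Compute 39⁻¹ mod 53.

34

By the extended Euclidean algorithm:
53 = 1×39 + 14
39 = 2×14 + 11
14 = 1×11 + 3
11 = 3×3 + 2
3 = 1×2 + 1
2 = 2×1 + 0
gcd(39, 53) = 1, so the inverse exists.
Bézout: 1 = 14×53 − 19×39.
So 39⁻¹ ≡ −19 ≡ 34 (mod 53).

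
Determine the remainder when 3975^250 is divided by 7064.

2345

By square-and-multiply:
250 in binary is 11111010, i.e. 250 = 128 + 64 + 32 + 16 + 8 + 2.
3975^1 ≡ 3975 (mod 7064)
3975^2 ≡ 3975^2 = 15800625 ≡ 5521 (mod 7064)
3975^4 ≡ 5521^2 = 30481441 ≡ 281 (mod 7064)
3975^8 ≡ 281^2 = 78961 ≡ 1257 (mod 7064)
3975^16 ≡ 1257^2 = 1580049 ≡ 4777 (mod 7064)
3975^32 ≡ 4777^2 = 22819729 ≡ 3009 (mod 7064)
3975^64 ≡ 3009^2 = 9054081 ≡ 5097 (mod 7064)
3975^128 ≡ 5097^2 = 25979409 ≡ 5081 (mod 7064)
3975^250 = 3975^128 * 3975^64 * 3975^32 * 3975^16 * 3975^8 * 3975^2 ≡ 5081 * 5097 * 3009 * 4777 * 1257 * 5521 (mod 7064).
Accumulate the product:
5081 * 5097 = 25897857 ≡ 1233
1233 * 3009 = 3710097 ≡ 1497
1497 * 4777 = 7151169 ≡ 2401
2401 * 1257 = 3018057 ≡ 1729
1729 * 5521 = 9545809 ≡ 2345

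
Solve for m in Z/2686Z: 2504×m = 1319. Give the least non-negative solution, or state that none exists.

gcd(2504, 2686) = 2, and 2 does not divide 1319.
So the congruence has no solution.

no solution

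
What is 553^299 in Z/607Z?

173

299 in binary is 100101011, i.e. 299 = 256 + 32 + 8 + 2 + 1.
553^1 ≡ 553 (mod 607)
553^2 ≡ 553^2 = 305809 ≡ 488 (mod 607)
553^4 ≡ 488^2 = 238144 ≡ 200 (mod 607)
553^8 ≡ 200^2 = 40000 ≡ 545 (mod 607)
553^16 ≡ 545^2 = 297025 ≡ 202 (mod 607)
553^32 ≡ 202^2 = 40804 ≡ 135 (mod 607)
553^64 ≡ 135^2 = 18225 ≡ 15 (mod 607)
553^128 ≡ 15^2 = 225 (mod 607)
553^256 ≡ 225^2 = 50625 ≡ 244 (mod 607)
553^299 = 553^256 × 553^32 × 553^8 × 553^2 × 553^1 ≡ 244 × 135 × 545 × 488 × 553 (mod 607).
Accumulate the product:
244 × 135 = 32940 ≡ 162
162 × 545 = 88290 ≡ 275
275 × 488 = 134200 ≡ 53
53 × 553 = 29309 ≡ 173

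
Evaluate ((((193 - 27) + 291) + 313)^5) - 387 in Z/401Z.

59

193 - 27 = 166
166 + 291 = 457 ≡ 56 (mod 401)
56 + 313 = 369
(369)^5 ≡ 45 (mod 401)
45 - 387 = -342 ≡ 59 (mod 401)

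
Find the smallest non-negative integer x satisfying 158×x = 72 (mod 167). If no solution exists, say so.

gcd(158, 167) = 1, so a unique solution mod 167 exists.
158⁻¹ ≡ 37 (mod 167).
x ≡ 37×72 ≡ 159 (mod 167).

159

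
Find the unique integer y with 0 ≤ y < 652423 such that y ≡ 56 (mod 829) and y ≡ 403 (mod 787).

22439

829⁻¹ mod 787: 829*431 ≡ 1 (mod 787), so 829⁻¹ ≡ 431.
y = 56 + 829*((403 − 56)*431 mod 787) = 56 + 829*27 = 22439.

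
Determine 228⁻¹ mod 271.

By the extended Euclidean algorithm:
271 = 1×228 + 43
228 = 5×43 + 13
43 = 3×13 + 4
13 = 3×4 + 1
4 = 4×1 + 0
gcd(228, 271) = 1, so the inverse exists.
Bézout: 1 = −53×271 + 63×228.
So 228⁻¹ ≡ 63 (mod 271).

63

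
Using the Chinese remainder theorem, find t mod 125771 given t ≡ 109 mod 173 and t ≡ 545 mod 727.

173⁻¹ mod 727: 173·353 ≡ 1 (mod 727), so 173⁻¹ ≡ 353.
t = 109 + 173·((545 − 109)·353 mod 727) = 109 + 173·511 = 88512.
Check: 88512 mod 173 = 109, 88512 mod 727 = 545. ✓

88512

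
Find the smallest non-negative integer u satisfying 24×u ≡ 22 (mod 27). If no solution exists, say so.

no solution

gcd(24, 27) = 3, and 3 does not divide 22.
So the congruence has no solution.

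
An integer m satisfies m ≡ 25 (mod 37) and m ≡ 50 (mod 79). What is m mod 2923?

37⁻¹ mod 79: 37*47 ≡ 1 (mod 79), so 37⁻¹ ≡ 47.
m = 25 + 37*((50 − 25)*47 mod 79) = 25 + 37*69 = 2578.
Check: 2578 mod 37 = 25, 2578 mod 79 = 50. ✓

2578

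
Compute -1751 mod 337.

271

-1751 = -6·337 + 271, so -1751 ≡ 271 (mod 337).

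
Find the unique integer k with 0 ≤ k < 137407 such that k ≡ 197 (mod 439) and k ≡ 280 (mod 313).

80095

439⁻¹ mod 313: 439×236 ≡ 1 (mod 313), so 439⁻¹ ≡ 236.
k = 197 + 439×((280 − 197)×236 mod 313) = 197 + 439×182 = 80095.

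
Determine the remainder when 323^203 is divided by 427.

By square-and-multiply:
323^1 ≡ 323 (mod 427)
323^2 ≡ 323^2 = 104329 ≡ 141 (mod 427)
323^4 ≡ 141^2 = 19881 ≡ 239 (mod 427)
323^8 ≡ 239^2 = 57121 ≡ 330 (mod 427)
323^16 ≡ 330^2 = 108900 ≡ 15 (mod 427)
323^32 ≡ 15^2 = 225 (mod 427)
323^64 ≡ 225^2 = 50625 ≡ 239 (mod 427)
323^128 ≡ 239^2 = 57121 ≡ 330 (mod 427)
323^203 = 323^128 · 323^64 · 323^8 · 323^2 · 323^1 ≡ 330 · 239 · 330 · 141 · 323 (mod 427).
Accumulate the product:
330 · 239 = 78870 ≡ 302
302 · 330 = 99660 ≡ 169
169 · 141 = 23829 ≡ 344
344 · 323 = 111112 ≡ 92

92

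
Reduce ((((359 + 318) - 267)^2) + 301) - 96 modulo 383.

168

359 + 318 = 677 ≡ 294 (mod 383)
294 - 267 = 27
(27)^2 ≡ 346 (mod 383)
346 + 301 = 647 ≡ 264 (mod 383)
264 - 96 = 168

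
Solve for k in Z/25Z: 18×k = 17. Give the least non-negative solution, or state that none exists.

gcd(18, 25) = 1, so a unique solution mod 25 exists.
18⁻¹ ≡ 7 (mod 25).
k ≡ 7×17 ≡ 19 (mod 25).

19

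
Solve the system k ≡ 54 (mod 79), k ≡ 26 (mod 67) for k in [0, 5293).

1634

79⁻¹ mod 67: 79*28 ≡ 1 (mod 67), so 79⁻¹ ≡ 28.
k = 54 + 79*((26 − 54)*28 mod 67) = 54 + 79*20 = 1634.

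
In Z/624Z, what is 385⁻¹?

By the extended Euclidean algorithm:
624 = 1·385 + 239
385 = 1·239 + 146
239 = 1·146 + 93
146 = 1·93 + 53
93 = 1·53 + 40
53 = 1·40 + 13
40 = 3·13 + 1
13 = 13·1 + 0
gcd(385, 624) = 1, so the inverse exists.
Bézout: 1 = 29·624 − 47·385.
So 385⁻¹ ≡ −47 ≡ 577 (mod 624).

577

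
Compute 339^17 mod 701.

386

Using repeated squaring:
339^1 ≡ 339 (mod 701)
339^2 ≡ 339^2 = 114921 ≡ 658 (mod 701)
339^4 ≡ 658^2 = 432964 ≡ 447 (mod 701)
339^8 ≡ 447^2 = 199809 ≡ 24 (mod 701)
339^16 ≡ 24^2 = 576 (mod 701)
339^17 = 339^16 · 339^1 ≡ 576 · 339 (mod 701).
576 · 339 = 195264 ≡ 386 (mod 701).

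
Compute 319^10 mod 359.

68

10 in binary is 1010, i.e. 10 = 8 + 2.
319^1 ≡ 319 (mod 359)
319^2 ≡ 319^2 = 101761 ≡ 164 (mod 359)
319^4 ≡ 164^2 = 26896 ≡ 330 (mod 359)
319^8 ≡ 330^2 = 108900 ≡ 123 (mod 359)
319^10 = 319^8 * 319^2 ≡ 123 * 164 (mod 359).
123 * 164 = 20172 ≡ 68 (mod 359).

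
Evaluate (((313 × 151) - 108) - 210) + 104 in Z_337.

206

313 × 151 = 47263 ≡ 83 (mod 337)
83 - 108 = -25 ≡ 312 (mod 337)
312 - 210 = 102
102 + 104 = 206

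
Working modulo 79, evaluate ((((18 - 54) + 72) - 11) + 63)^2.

18 - 54 = -36 ≡ 43 (mod 79)
43 + 72 = 115 ≡ 36 (mod 79)
36 - 11 = 25
25 + 63 = 88 ≡ 9 (mod 79)
(9)^2 ≡ 2 (mod 79)

2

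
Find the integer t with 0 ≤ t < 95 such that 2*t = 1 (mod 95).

Run the extended Euclidean algorithm:
95 = 47×2 + 1
2 = 2×1 + 0
gcd(2, 95) = 1, so the inverse exists.
Bézout: 1 = 1×95 − 47×2.
So 2⁻¹ ≡ −47 ≡ 48 (mod 95).

48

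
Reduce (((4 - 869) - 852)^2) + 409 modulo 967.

115

4 - 869 = -865 ≡ 102 (mod 967)
102 - 852 = -750 ≡ 217 (mod 967)
(217)^2 ≡ 673 (mod 967)
673 + 409 = 1082 ≡ 115 (mod 967)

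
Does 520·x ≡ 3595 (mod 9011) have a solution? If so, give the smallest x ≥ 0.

gcd(520, 9011) = 1, so a unique solution mod 9011 exists.
520⁻¹ ≡ 2582 (mod 9011).
x ≡ 2582·3595 ≡ 960 (mod 9011).

960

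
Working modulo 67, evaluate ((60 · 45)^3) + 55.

15

60 · 45 = 2700 ≡ 20 (mod 67)
(20)^3 ≡ 27 (mod 67)
27 + 55 = 82 ≡ 15 (mod 67)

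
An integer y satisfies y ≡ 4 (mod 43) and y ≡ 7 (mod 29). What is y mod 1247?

993

43⁻¹ mod 29: 43×27 ≡ 1 (mod 29), so 43⁻¹ ≡ 27.
y = 4 + 43×((7 − 4)×27 mod 29) = 4 + 43×23 = 993.
Check: 993 mod 43 = 4, 993 mod 29 = 7. ✓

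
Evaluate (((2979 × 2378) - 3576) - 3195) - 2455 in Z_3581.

2361

2979 × 2378 = 7084062 ≡ 844 (mod 3581)
844 - 3576 = -2732 ≡ 849 (mod 3581)
849 - 3195 = -2346 ≡ 1235 (mod 3581)
1235 - 2455 = -1220 ≡ 2361 (mod 3581)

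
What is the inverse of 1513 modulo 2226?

1177

By the extended Euclidean algorithm:
2226 = 1·1513 + 713
1513 = 2·713 + 87
713 = 8·87 + 17
87 = 5·17 + 2
17 = 8·2 + 1
2 = 2·1 + 0
gcd(1513, 2226) = 1, so the inverse exists.
Back-substitute for 1:
1 = 1·17 − 8·2
  = −8·87 + 41·17
  = 41·713 − 336·87
  = −336·1513 + 713·713
  = 713·2226 − 1049·1513
So 1513⁻¹ ≡ −1049 ≡ 1177 (mod 2226).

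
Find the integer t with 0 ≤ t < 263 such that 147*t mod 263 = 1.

34

By the extended Euclidean algorithm:
263 = 1*147 + 116
147 = 1*116 + 31
116 = 3*31 + 23
31 = 1*23 + 8
23 = 2*8 + 7
8 = 1*7 + 1
7 = 7*1 + 0
gcd(147, 263) = 1, so the inverse exists.
Back-substitute for 1:
1 = 1*8 − 1*7
  = −1*23 + 3*8
  = 3*31 − 4*23
  = −4*116 + 15*31
  = 15*147 − 19*116
  = −19*263 + 34*147
So 147⁻¹ ≡ 34 (mod 263).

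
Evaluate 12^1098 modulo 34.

26

By square-and-multiply:
1098 in binary is 10001001010, i.e. 1098 = 1024 + 64 + 8 + 2.
12^1 ≡ 12 (mod 34)
12^2 ≡ 12^2 = 144 ≡ 8 (mod 34)
12^4 ≡ 8^2 = 64 ≡ 30 (mod 34)
12^8 ≡ 30^2 = 900 ≡ 16 (mod 34)
12^16 ≡ 16^2 = 256 ≡ 18 (mod 34)
12^32 ≡ 18^2 = 324 ≡ 18 (mod 34)
12^64 ≡ 18^2 = 324 ≡ 18 (mod 34)
12^128 ≡ 18^2 = 324 ≡ 18 (mod 34)
12^256 ≡ 18^2 = 324 ≡ 18 (mod 34)
12^512 ≡ 18^2 = 324 ≡ 18 (mod 34)
12^1024 ≡ 18^2 = 324 ≡ 18 (mod 34)
12^1098 = 12^1024 * 12^64 * 12^8 * 12^2 ≡ 18 * 18 * 16 * 8 (mod 34).
Accumulate the product:
18 * 18 = 324 ≡ 18
18 * 16 = 288 ≡ 16
16 * 8 = 128 ≡ 26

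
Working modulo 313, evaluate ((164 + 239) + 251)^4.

164 + 239 = 403 ≡ 90 (mod 313)
90 + 251 = 341 ≡ 28 (mod 313)
(28)^4 ≡ 237 (mod 313)

237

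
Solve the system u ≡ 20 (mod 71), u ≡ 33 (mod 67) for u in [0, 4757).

1440

71⁻¹ mod 67: 71·17 ≡ 1 (mod 67), so 71⁻¹ ≡ 17.
u = 20 + 71·((33 − 20)·17 mod 67) = 20 + 71·20 = 1440.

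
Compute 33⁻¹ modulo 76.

Apply the Euclidean algorithm and back-substitute:
76 = 2·33 + 10
33 = 3·10 + 3
10 = 3·3 + 1
3 = 3·1 + 0
gcd(33, 76) = 1, so the inverse exists.
Back-substitute for 1:
1 = 1·10 − 3·3
  = −3·33 + 10·10
  = 10·76 − 23·33
So 33⁻¹ ≡ −23 ≡ 53 (mod 76).

53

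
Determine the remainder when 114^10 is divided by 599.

10 in binary is 1010, i.e. 10 = 8 + 2.
114^1 ≡ 114 (mod 599)
114^2 ≡ 114^2 = 12996 ≡ 417 (mod 599)
114^4 ≡ 417^2 = 173889 ≡ 179 (mod 599)
114^8 ≡ 179^2 = 32041 ≡ 294 (mod 599)
114^10 = 114^8 × 114^2 ≡ 294 × 417 (mod 599).
294 × 417 = 122598 ≡ 402 (mod 599).

402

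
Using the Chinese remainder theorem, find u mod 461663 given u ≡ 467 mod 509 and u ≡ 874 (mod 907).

509⁻¹ mod 907: 509*572 ≡ 1 (mod 907), so 509⁻¹ ≡ 572.
u = 467 + 509*((874 − 467)*572 mod 907) = 467 + 509*612 = 311975.
Check: 311975 mod 509 = 467, 311975 mod 907 = 874. ✓

311975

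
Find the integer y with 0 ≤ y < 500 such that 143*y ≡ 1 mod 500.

Apply the Euclidean algorithm and back-substitute:
500 = 3*143 + 71
143 = 2*71 + 1
71 = 71*1 + 0
gcd(143, 500) = 1, so the inverse exists.
Back-substitute for 1:
1 = 1*143 − 2*71
  = −2*500 + 7*143
So 143⁻¹ ≡ 7 (mod 500).

7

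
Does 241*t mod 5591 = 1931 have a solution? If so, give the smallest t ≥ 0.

356

gcd(241, 5591) = 1, so a unique solution mod 5591 exists.
241⁻¹ ≡ 116 (mod 5591).
t ≡ 116*1931 ≡ 356 (mod 5591).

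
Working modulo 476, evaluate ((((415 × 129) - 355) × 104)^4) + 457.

269

415 × 129 = 53535 ≡ 223 (mod 476)
223 - 355 = -132 ≡ 344 (mod 476)
344 × 104 = 35776 ≡ 76 (mod 476)
(76)^4 ≡ 288 (mod 476)
288 + 457 = 745 ≡ 269 (mod 476)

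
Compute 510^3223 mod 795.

45

3223 in binary is 110010010111, i.e. 3223 = 2048 + 1024 + 128 + 16 + 4 + 2 + 1.
510^1 ≡ 510 (mod 795)
510^2 ≡ 510^2 = 260100 ≡ 135 (mod 795)
510^4 ≡ 135^2 = 18225 ≡ 735 (mod 795)
510^8 ≡ 735^2 = 540225 ≡ 420 (mod 795)
510^16 ≡ 420^2 = 176400 ≡ 705 (mod 795)
510^32 ≡ 705^2 = 497025 ≡ 150 (mod 795)
510^64 ≡ 150^2 = 22500 ≡ 240 (mod 795)
510^128 ≡ 240^2 = 57600 ≡ 360 (mod 795)
510^256 ≡ 360^2 = 129600 ≡ 15 (mod 795)
510^512 ≡ 15^2 = 225 (mod 795)
510^1024 ≡ 225^2 = 50625 ≡ 540 (mod 795)
510^2048 ≡ 540^2 = 291600 ≡ 630 (mod 795)
510^3223 = 510^2048 · 510^1024 · 510^128 · 510^16 · 510^4 · 510^2 · 510^1 ≡ 630 · 540 · 360 · 705 · 735 · 135 · 510 (mod 795).
Accumulate the product:
630 · 540 = 340200 ≡ 735
735 · 360 = 264600 ≡ 660
660 · 705 = 465300 ≡ 225
225 · 735 = 165375 ≡ 15
15 · 135 = 2025 ≡ 435
435 · 510 = 221850 ≡ 45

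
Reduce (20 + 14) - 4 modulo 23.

20 + 14 = 34 ≡ 11 (mod 23)
11 - 4 = 7

7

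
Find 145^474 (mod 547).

Compute successive squares:
145^1 ≡ 145 (mod 547)
145^2 ≡ 145^2 = 21025 ≡ 239 (mod 547)
145^4 ≡ 239^2 = 57121 ≡ 233 (mod 547)
145^8 ≡ 233^2 = 54289 ≡ 136 (mod 547)
145^16 ≡ 136^2 = 18496 ≡ 445 (mod 547)
145^32 ≡ 445^2 = 198025 ≡ 11 (mod 547)
145^64 ≡ 11^2 = 121 (mod 547)
145^128 ≡ 121^2 = 14641 ≡ 419 (mod 547)
145^256 ≡ 419^2 = 175561 ≡ 521 (mod 547)
145^474 = 145^256 * 145^128 * 145^64 * 145^16 * 145^8 * 145^2 ≡ 521 * 419 * 121 * 445 * 136 * 239 (mod 547).
Accumulate the product:
521 * 419 = 218299 ≡ 46
46 * 121 = 5566 ≡ 96
96 * 445 = 42720 ≡ 54
54 * 136 = 7344 ≡ 233
233 * 239 = 55687 ≡ 440

440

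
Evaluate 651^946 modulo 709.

528

Compute successive squares:
651^1 ≡ 651 (mod 709)
651^2 ≡ 651^2 = 423801 ≡ 528 (mod 709)
651^4 ≡ 528^2 = 278784 ≡ 147 (mod 709)
651^8 ≡ 147^2 = 21609 ≡ 339 (mod 709)
651^16 ≡ 339^2 = 114921 ≡ 63 (mod 709)
651^32 ≡ 63^2 = 3969 ≡ 424 (mod 709)
651^64 ≡ 424^2 = 179776 ≡ 399 (mod 709)
651^128 ≡ 399^2 = 159201 ≡ 385 (mod 709)
651^256 ≡ 385^2 = 148225 ≡ 44 (mod 709)
651^512 ≡ 44^2 = 1936 ≡ 518 (mod 709)
651^946 = 651^512 · 651^256 · 651^128 · 651^32 · 651^16 · 651^2 ≡ 518 · 44 · 385 · 424 · 63 · 528 (mod 709).
Accumulate the product:
518 · 44 = 22792 ≡ 104
104 · 385 = 40040 ≡ 336
336 · 424 = 142464 ≡ 664
664 · 63 = 41832 ≡ 1
1 · 528 = 528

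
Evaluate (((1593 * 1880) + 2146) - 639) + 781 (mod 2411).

1593 * 1880 = 2994840 ≡ 378 (mod 2411)
378 + 2146 = 2524 ≡ 113 (mod 2411)
113 - 639 = -526 ≡ 1885 (mod 2411)
1885 + 781 = 2666 ≡ 255 (mod 2411)

255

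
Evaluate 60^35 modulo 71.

35 in binary is 100011, i.e. 35 = 32 + 2 + 1.
60^1 ≡ 60 (mod 71)
60^2 ≡ 60^2 = 3600 ≡ 50 (mod 71)
60^4 ≡ 50^2 = 2500 ≡ 15 (mod 71)
60^8 ≡ 15^2 = 225 ≡ 12 (mod 71)
60^16 ≡ 12^2 = 144 ≡ 2 (mod 71)
60^32 ≡ 2^2 = 4 (mod 71)
60^35 = 60^32 × 60^2 × 60^1 ≡ 4 × 50 × 60 (mod 71).
Accumulate the product:
4 × 50 = 200 ≡ 58
58 × 60 = 3480 ≡ 1

1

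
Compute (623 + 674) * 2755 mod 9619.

623 + 674 = 1297
1297 * 2755 = 3573235 ≡ 4586 (mod 9619)

4586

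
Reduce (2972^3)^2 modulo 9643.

5819

(2972)^3 ≡ 1221 (mod 9643)
(1221)^2 ≡ 5819 (mod 9643)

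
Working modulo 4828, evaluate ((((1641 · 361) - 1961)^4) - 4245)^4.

1641 · 361 = 592401 ≡ 3385 (mod 4828)
3385 - 1961 = 1424
(1424)^4 ≡ 256 (mod 4828)
256 - 4245 = -3989 ≡ 839 (mod 4828)
(839)^4 ≡ 3285 (mod 4828)

3285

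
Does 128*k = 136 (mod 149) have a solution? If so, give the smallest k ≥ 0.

29

gcd(128, 149) = 1, so a unique solution mod 149 exists.
128⁻¹ ≡ 78 (mod 149).
k ≡ 78*136 ≡ 29 (mod 149).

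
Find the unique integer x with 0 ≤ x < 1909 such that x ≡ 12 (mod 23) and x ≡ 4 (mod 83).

23⁻¹ mod 83: 23*65 ≡ 1 (mod 83), so 23⁻¹ ≡ 65.
x = 12 + 23*((4 − 12)*65 mod 83) = 12 + 23*61 = 1415.

1415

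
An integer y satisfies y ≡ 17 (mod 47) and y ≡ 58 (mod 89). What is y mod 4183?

47⁻¹ mod 89: 47·36 ≡ 1 (mod 89), so 47⁻¹ ≡ 36.
y = 17 + 47·((58 − 17)·36 mod 89) = 17 + 47·52 = 2461.

2461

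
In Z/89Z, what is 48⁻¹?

13

89 = 1×48 + 41
48 = 1×41 + 7
41 = 5×7 + 6
7 = 1×6 + 1
6 = 6×1 + 0
gcd(48, 89) = 1, so the inverse exists.
Bézout: 1 = −7×89 + 13×48.
So 48⁻¹ ≡ 13 (mod 89).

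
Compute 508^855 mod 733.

508^1 ≡ 508 (mod 733)
508^2 ≡ 508^2 = 258064 ≡ 48 (mod 733)
508^4 ≡ 48^2 = 2304 ≡ 105 (mod 733)
508^8 ≡ 105^2 = 11025 ≡ 30 (mod 733)
508^16 ≡ 30^2 = 900 ≡ 167 (mod 733)
508^32 ≡ 167^2 = 27889 ≡ 35 (mod 733)
508^64 ≡ 35^2 = 1225 ≡ 492 (mod 733)
508^128 ≡ 492^2 = 242064 ≡ 174 (mod 733)
508^256 ≡ 174^2 = 30276 ≡ 223 (mod 733)
508^512 ≡ 223^2 = 49729 ≡ 618 (mod 733)
508^855 = 508^512 · 508^256 · 508^64 · 508^16 · 508^4 · 508^2 · 508^1 ≡ 618 · 223 · 492 · 167 · 105 · 48 · 508 (mod 733).
Accumulate the product:
618 · 223 = 137814 ≡ 10
10 · 492 = 4920 ≡ 522
522 · 167 = 87174 ≡ 680
680 · 105 = 71400 ≡ 299
299 · 48 = 14352 ≡ 425
425 · 508 = 215900 ≡ 398

398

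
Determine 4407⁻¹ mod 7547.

7410

7547 = 1×4407 + 3140
4407 = 1×3140 + 1267
3140 = 2×1267 + 606
1267 = 2×606 + 55
606 = 11×55 + 1
55 = 55×1 + 0
gcd(4407, 7547) = 1, so the inverse exists.
Back-substitute for 1:
1 = 1×606 − 11×55
  = −11×1267 + 23×606
  = 23×3140 − 57×1267
  = −57×4407 + 80×3140
  = 80×7547 − 137×4407
So 4407⁻¹ ≡ −137 ≡ 7410 (mod 7547).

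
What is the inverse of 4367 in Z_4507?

2672

4507 = 1*4367 + 140
4367 = 31*140 + 27
140 = 5*27 + 5
27 = 5*5 + 2
5 = 2*2 + 1
2 = 2*1 + 0
gcd(4367, 4507) = 1, so the inverse exists.
Bézout: 1 = 1778*4507 − 1835*4367.
So 4367⁻¹ ≡ −1835 ≡ 2672 (mod 4507).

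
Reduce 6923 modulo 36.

6923 = 192*36 + 11, so 6923 ≡ 11 (mod 36).

11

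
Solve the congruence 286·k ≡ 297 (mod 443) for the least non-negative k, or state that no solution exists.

gcd(286, 443) = 1, so a unique solution mod 443 exists.
286⁻¹ ≡ 79 (mod 443).
k ≡ 79·297 ≡ 427 (mod 443).

427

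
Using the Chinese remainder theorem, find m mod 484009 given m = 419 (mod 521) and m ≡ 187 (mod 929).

521⁻¹ mod 929: 521*148 ≡ 1 (mod 929), so 521⁻¹ ≡ 148.
m = 419 + 521*((187 − 419)*148 mod 929) = 419 + 521*37 = 19696.

19696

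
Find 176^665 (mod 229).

665 in binary is 1010011001, i.e. 665 = 512 + 128 + 16 + 8 + 1.
176^1 ≡ 176 (mod 229)
176^2 ≡ 176^2 = 30976 ≡ 61 (mod 229)
176^4 ≡ 61^2 = 3721 ≡ 57 (mod 229)
176^8 ≡ 57^2 = 3249 ≡ 43 (mod 229)
176^16 ≡ 43^2 = 1849 ≡ 17 (mod 229)
176^32 ≡ 17^2 = 289 ≡ 60 (mod 229)
176^64 ≡ 60^2 = 3600 ≡ 165 (mod 229)
176^128 ≡ 165^2 = 27225 ≡ 203 (mod 229)
176^256 ≡ 203^2 = 41209 ≡ 218 (mod 229)
176^512 ≡ 218^2 = 47524 ≡ 121 (mod 229)
176^665 = 176^512 × 176^128 × 176^16 × 176^8 × 176^1 ≡ 121 × 203 × 17 × 43 × 176 (mod 229).
Accumulate the product:
121 × 203 = 24563 ≡ 60
60 × 17 = 1020 ≡ 104
104 × 43 = 4472 ≡ 121
121 × 176 = 21296 ≡ 228

228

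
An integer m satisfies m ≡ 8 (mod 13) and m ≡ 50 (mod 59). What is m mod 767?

463

13⁻¹ mod 59: 13·50 ≡ 1 (mod 59), so 13⁻¹ ≡ 50.
m = 8 + 13·((50 − 8)·50 mod 59) = 8 + 13·35 = 463.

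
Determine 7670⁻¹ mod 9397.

9397 = 1×7670 + 1727
7670 = 4×1727 + 762
1727 = 2×762 + 203
762 = 3×203 + 153
203 = 1×153 + 50
153 = 3×50 + 3
50 = 16×3 + 2
3 = 1×2 + 1
2 = 2×1 + 0
gcd(7670, 9397) = 1, so the inverse exists.
Bézout: 1 = −2607×9397 + 3194×7670.
So 7670⁻¹ ≡ 3194 (mod 9397).

3194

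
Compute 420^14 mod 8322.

1716

Compute successive squares:
14 in binary is 1110, i.e. 14 = 8 + 4 + 2.
420^1 ≡ 420 (mod 8322)
420^2 ≡ 420^2 = 176400 ≡ 1638 (mod 8322)
420^4 ≡ 1638^2 = 2683044 ≡ 3360 (mod 8322)
420^8 ≡ 3360^2 = 11289600 ≡ 4968 (mod 8322)
420^14 = 420^8 × 420^4 × 420^2 ≡ 4968 × 3360 × 1638 (mod 8322).
Accumulate the product:
4968 × 3360 = 16692480 ≡ 6870
6870 × 1638 = 11253060 ≡ 1716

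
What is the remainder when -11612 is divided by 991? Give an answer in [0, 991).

280

-11612 = -12×991 + 280, so -11612 ≡ 280 (mod 991).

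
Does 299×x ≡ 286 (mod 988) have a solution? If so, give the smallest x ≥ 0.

34

gcd(299, 988) = 13, and 13 | 286, so solutions exist.
Divide through by 13: 23×x = 22 (mod 76).
23⁻¹ ≡ 43 (mod 76).
x ≡ 43×22 ≡ 34 (mod 76).
The smallest non-negative solution is x = 34.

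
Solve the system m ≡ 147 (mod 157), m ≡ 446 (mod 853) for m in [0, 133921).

18359

157⁻¹ mod 853: 157·163 ≡ 1 (mod 853), so 157⁻¹ ≡ 163.
m = 147 + 157·((446 − 147)·163 mod 853) = 147 + 157·116 = 18359.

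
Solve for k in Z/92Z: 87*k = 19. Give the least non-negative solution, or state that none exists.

gcd(87, 92) = 1, so a unique solution mod 92 exists.
87⁻¹ ≡ 55 (mod 92).
k ≡ 55*19 ≡ 33 (mod 92).

33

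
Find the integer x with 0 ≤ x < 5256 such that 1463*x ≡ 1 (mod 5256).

5256 = 3×1463 + 867
1463 = 1×867 + 596
867 = 1×596 + 271
596 = 2×271 + 54
271 = 5×54 + 1
54 = 54×1 + 0
gcd(1463, 5256) = 1, so the inverse exists.
Back-substitute for 1:
1 = 1×271 − 5×54
  = −5×596 + 11×271
  = 11×867 − 16×596
  = −16×1463 + 27×867
  = 27×5256 − 97×1463
So 1463⁻¹ ≡ −97 ≡ 5159 (mod 5256).

5159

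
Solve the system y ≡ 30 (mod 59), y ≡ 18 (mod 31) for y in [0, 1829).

266

59⁻¹ mod 31: 59*10 ≡ 1 (mod 31), so 59⁻¹ ≡ 10.
y = 30 + 59*((18 − 30)*10 mod 31) = 30 + 59*4 = 266.
Check: 266 mod 59 = 30, 266 mod 31 = 18. ✓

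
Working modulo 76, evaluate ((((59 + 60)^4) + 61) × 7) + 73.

11

59 + 60 = 119 ≡ 43 (mod 76)
(43)^4 ≡ 17 (mod 76)
17 + 61 = 78 ≡ 2 (mod 76)
2 × 7 = 14
14 + 73 = 87 ≡ 11 (mod 76)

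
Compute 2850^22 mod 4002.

3750

Using repeated squaring:
2850^1 ≡ 2850 (mod 4002)
2850^2 ≡ 2850^2 = 8122500 ≡ 2442 (mod 4002)
2850^4 ≡ 2442^2 = 5963364 ≡ 384 (mod 4002)
2850^8 ≡ 384^2 = 147456 ≡ 3384 (mod 4002)
2850^16 ≡ 3384^2 = 11451456 ≡ 1734 (mod 4002)
2850^22 = 2850^16 * 2850^4 * 2850^2 ≡ 1734 * 384 * 2442 (mod 4002).
Accumulate the product:
1734 * 384 = 665856 ≡ 1524
1524 * 2442 = 3721608 ≡ 3750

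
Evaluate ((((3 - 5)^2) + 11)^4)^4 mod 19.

3 - 5 = -2 ≡ 17 (mod 19)
(17)^2 ≡ 4 (mod 19)
4 + 11 = 15
(15)^4 ≡ 9 (mod 19)
(9)^4 ≡ 6 (mod 19)

6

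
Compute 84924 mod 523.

198

84924 = 162×523 + 198, so 84924 ≡ 198 (mod 523).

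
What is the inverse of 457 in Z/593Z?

Apply the Euclidean algorithm and back-substitute:
593 = 1×457 + 136
457 = 3×136 + 49
136 = 2×49 + 38
49 = 1×38 + 11
38 = 3×11 + 5
11 = 2×5 + 1
5 = 5×1 + 0
gcd(457, 593) = 1, so the inverse exists.
Bézout: 1 = −84×593 + 109×457.
So 457⁻¹ ≡ 109 (mod 593).

109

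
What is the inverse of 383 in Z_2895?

257

2895 = 7×383 + 214
383 = 1×214 + 169
214 = 1×169 + 45
169 = 3×45 + 34
45 = 1×34 + 11
34 = 3×11 + 1
11 = 11×1 + 0
gcd(383, 2895) = 1, so the inverse exists.
Bézout: 1 = −34×2895 + 257×383.
So 383⁻¹ ≡ 257 (mod 2895).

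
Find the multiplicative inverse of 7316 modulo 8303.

By the extended Euclidean algorithm:
8303 = 1×7316 + 987
7316 = 7×987 + 407
987 = 2×407 + 173
407 = 2×173 + 61
173 = 2×61 + 51
61 = 1×51 + 10
51 = 5×10 + 1
10 = 10×1 + 0
gcd(7316, 8303) = 1, so the inverse exists.
Bézout: 1 = 719×8303 − 816×7316.
So 7316⁻¹ ≡ −816 ≡ 7487 (mod 8303).

7487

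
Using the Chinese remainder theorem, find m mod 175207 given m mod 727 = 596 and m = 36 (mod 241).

74023

727⁻¹ mod 241: 727·181 ≡ 1 (mod 241), so 727⁻¹ ≡ 181.
m = 596 + 727·((36 − 596)·181 mod 241) = 596 + 727·101 = 74023.
Check: 74023 mod 727 = 596, 74023 mod 241 = 36. ✓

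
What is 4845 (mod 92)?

4845 = 52×92 + 61, so 4845 ≡ 61 (mod 92).

61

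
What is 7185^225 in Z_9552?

9153

By square-and-multiply:
225 in binary is 11100001, i.e. 225 = 128 + 64 + 32 + 1.
7185^1 ≡ 7185 (mod 9552)
7185^2 ≡ 7185^2 = 51624225 ≡ 5217 (mod 9552)
7185^4 ≡ 5217^2 = 27217089 ≡ 3441 (mod 9552)
7185^8 ≡ 3441^2 = 11840481 ≡ 5553 (mod 9552)
7185^16 ≡ 5553^2 = 30835809 ≡ 1953 (mod 9552)
7185^32 ≡ 1953^2 = 3814209 ≡ 2961 (mod 9552)
7185^64 ≡ 2961^2 = 8767521 ≡ 8337 (mod 9552)
7185^128 ≡ 8337^2 = 69505569 ≡ 5217 (mod 9552)
7185^225 = 7185^128 · 7185^64 · 7185^32 · 7185^1 ≡ 5217 · 8337 · 2961 · 7185 (mod 9552).
Accumulate the product:
5217 · 8337 = 43494129 ≡ 3873
3873 · 2961 = 11467953 ≡ 5553
5553 · 7185 = 39898305 ≡ 9153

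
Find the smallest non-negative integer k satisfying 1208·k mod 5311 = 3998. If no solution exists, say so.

gcd(1208, 5311) = 1, so a unique solution mod 5311 exists.
1208⁻¹ ≡ 2783 (mod 5311).
k ≡ 2783·3998 ≡ 5200 (mod 5311).

5200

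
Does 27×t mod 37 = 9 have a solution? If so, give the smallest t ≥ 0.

gcd(27, 37) = 1, so a unique solution mod 37 exists.
27⁻¹ ≡ 11 (mod 37).
t ≡ 11×9 ≡ 25 (mod 37).

25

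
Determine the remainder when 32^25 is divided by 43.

Using repeated squaring:
25 in binary is 11001, i.e. 25 = 16 + 8 + 1.
32^1 ≡ 32 (mod 43)
32^2 ≡ 32^2 = 1024 ≡ 35 (mod 43)
32^4 ≡ 35^2 = 1225 ≡ 21 (mod 43)
32^8 ≡ 21^2 = 441 ≡ 11 (mod 43)
32^16 ≡ 11^2 = 121 ≡ 35 (mod 43)
32^25 = 32^16 * 32^8 * 32^1 ≡ 35 * 11 * 32 (mod 43).
Accumulate the product:
35 * 11 = 385 ≡ 41
41 * 32 = 1312 ≡ 22

22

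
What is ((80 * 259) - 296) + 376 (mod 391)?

80 * 259 = 20720 ≡ 388 (mod 391)
388 - 296 = 92
92 + 376 = 468 ≡ 77 (mod 391)

77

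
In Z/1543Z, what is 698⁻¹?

1501

By the extended Euclidean algorithm:
1543 = 2*698 + 147
698 = 4*147 + 110
147 = 1*110 + 37
110 = 2*37 + 36
37 = 1*36 + 1
36 = 36*1 + 0
gcd(698, 1543) = 1, so the inverse exists.
Bézout: 1 = 19*1543 − 42*698.
So 698⁻¹ ≡ −42 ≡ 1501 (mod 1543).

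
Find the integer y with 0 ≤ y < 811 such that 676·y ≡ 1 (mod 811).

6

Apply the Euclidean algorithm and back-substitute:
811 = 1×676 + 135
676 = 5×135 + 1
135 = 135×1 + 0
gcd(676, 811) = 1, so the inverse exists.
Back-substitute for 1:
1 = 1×676 − 5×135
  = −5×811 + 6×676
So 676⁻¹ ≡ 6 (mod 811).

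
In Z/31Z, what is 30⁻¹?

By the extended Euclidean algorithm:
31 = 1*30 + 1
30 = 30*1 + 0
gcd(30, 31) = 1, so the inverse exists.
Bézout: 1 = 1*31 − 1*30.
So 30⁻¹ ≡ −1 ≡ 30 (mod 31).

30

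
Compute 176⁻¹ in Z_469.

469 = 2·176 + 117
176 = 1·117 + 59
117 = 1·59 + 58
59 = 1·58 + 1
58 = 58·1 + 0
gcd(176, 469) = 1, so the inverse exists.
Bézout: 1 = −3·469 + 8·176.
So 176⁻¹ ≡ 8 (mod 469).

8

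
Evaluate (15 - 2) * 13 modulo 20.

9

15 - 2 = 13
13 * 13 = 169 ≡ 9 (mod 20)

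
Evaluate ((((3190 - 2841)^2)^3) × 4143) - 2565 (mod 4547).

3148

3190 - 2841 = 349
(349)^2 ≡ 3579 (mod 4547)
(3579)^3 ≡ 875 (mod 4547)
875 × 4143 = 3625125 ≡ 1166 (mod 4547)
1166 - 2565 = -1399 ≡ 3148 (mod 4547)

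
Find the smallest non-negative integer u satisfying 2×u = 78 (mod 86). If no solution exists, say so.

gcd(2, 86) = 2, and 2 | 78, so solutions exist.
Divide through by 2: 1×u ≡ 39 (mod 43).
1⁻¹ ≡ 1 (mod 43).
u ≡ 1×39 ≡ 39 (mod 43).
The smallest non-negative solution is u = 39.

39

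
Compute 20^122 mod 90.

By square-and-multiply:
122 in binary is 1111010, i.e. 122 = 64 + 32 + 16 + 8 + 2.
20^1 ≡ 20 (mod 90)
20^2 ≡ 20^2 = 400 ≡ 40 (mod 90)
20^4 ≡ 40^2 = 1600 ≡ 70 (mod 90)
20^8 ≡ 70^2 = 4900 ≡ 40 (mod 90)
20^16 ≡ 40^2 = 1600 ≡ 70 (mod 90)
20^32 ≡ 70^2 = 4900 ≡ 40 (mod 90)
20^64 ≡ 40^2 = 1600 ≡ 70 (mod 90)
20^122 = 20^64 * 20^32 * 20^16 * 20^8 * 20^2 ≡ 70 * 40 * 70 * 40 * 40 (mod 90).
Accumulate the product:
70 * 40 = 2800 ≡ 10
10 * 70 = 700 ≡ 70
70 * 40 = 2800 ≡ 10
10 * 40 = 400 ≡ 40

40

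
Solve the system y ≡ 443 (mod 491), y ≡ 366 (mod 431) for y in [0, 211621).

491⁻¹ mod 431: 491·352 ≡ 1 (mod 431), so 491⁻¹ ≡ 352.
y = 443 + 491·((366 − 443)·352 mod 431) = 443 + 491·49 = 24502.

24502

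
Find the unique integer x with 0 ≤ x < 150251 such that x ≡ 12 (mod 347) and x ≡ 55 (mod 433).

74964

347⁻¹ mod 433: 347*146 ≡ 1 (mod 433), so 347⁻¹ ≡ 146.
x = 12 + 347*((55 − 12)*146 mod 433) = 12 + 347*216 = 74964.
Check: 74964 mod 347 = 12, 74964 mod 433 = 55. ✓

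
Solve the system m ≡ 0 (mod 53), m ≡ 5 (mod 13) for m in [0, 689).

53⁻¹ mod 13: 53*1 ≡ 1 (mod 13), so 53⁻¹ ≡ 1.
m = 0 + 53*((5 − 0)*1 mod 13) = 0 + 53*5 = 265.

265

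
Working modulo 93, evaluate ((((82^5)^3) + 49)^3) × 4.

(82)^5 ≡ 25 (mod 93)
(25)^3 ≡ 1 (mod 93)
1 + 49 = 50
(50)^3 ≡ 8 (mod 93)
8 × 4 = 32

32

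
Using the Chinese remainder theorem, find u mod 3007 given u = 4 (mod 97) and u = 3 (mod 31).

97⁻¹ mod 31: 97×8 ≡ 1 (mod 31), so 97⁻¹ ≡ 8.
u = 4 + 97×((3 − 4)×8 mod 31) = 4 + 97×23 = 2235.
Check: 2235 mod 97 = 4, 2235 mod 31 = 3. ✓

2235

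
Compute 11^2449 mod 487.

432

2449 in binary is 100110010001, i.e. 2449 = 2048 + 256 + 128 + 16 + 1.
11^1 ≡ 11 (mod 487)
11^2 ≡ 11^2 = 121 (mod 487)
11^4 ≡ 121^2 = 14641 ≡ 31 (mod 487)
11^8 ≡ 31^2 = 961 ≡ 474 (mod 487)
11^16 ≡ 474^2 = 224676 ≡ 169 (mod 487)
11^32 ≡ 169^2 = 28561 ≡ 315 (mod 487)
11^64 ≡ 315^2 = 99225 ≡ 364 (mod 487)
11^128 ≡ 364^2 = 132496 ≡ 32 (mod 487)
11^256 ≡ 32^2 = 1024 ≡ 50 (mod 487)
11^512 ≡ 50^2 = 2500 ≡ 65 (mod 487)
11^1024 ≡ 65^2 = 4225 ≡ 329 (mod 487)
11^2048 ≡ 329^2 = 108241 ≡ 127 (mod 487)
11^2449 = 11^2048 * 11^256 * 11^128 * 11^16 * 11^1 ≡ 127 * 50 * 32 * 169 * 11 (mod 487).
Accumulate the product:
127 * 50 = 6350 ≡ 19
19 * 32 = 608 ≡ 121
121 * 169 = 20449 ≡ 482
482 * 11 = 5302 ≡ 432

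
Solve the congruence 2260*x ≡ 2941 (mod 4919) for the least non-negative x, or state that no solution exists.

gcd(2260, 4919) = 1, so a unique solution mod 4919 exists.
2260⁻¹ ≡ 3267 (mod 4919).
x ≡ 3267*2941 ≡ 1440 (mod 4919).

1440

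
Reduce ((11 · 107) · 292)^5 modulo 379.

79

11 · 107 = 1177 ≡ 40 (mod 379)
40 · 292 = 11680 ≡ 310 (mod 379)
(310)^5 ≡ 79 (mod 379)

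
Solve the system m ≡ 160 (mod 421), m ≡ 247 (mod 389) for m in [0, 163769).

421⁻¹ mod 389: 421·231 ≡ 1 (mod 389), so 421⁻¹ ≡ 231.
m = 160 + 421·((247 − 160)·231 mod 389) = 160 + 421·258 = 108778.

108778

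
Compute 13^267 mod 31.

267 in binary is 100001011, i.e. 267 = 256 + 8 + 2 + 1.
13^1 ≡ 13 (mod 31)
13^2 ≡ 13^2 = 169 ≡ 14 (mod 31)
13^4 ≡ 14^2 = 196 ≡ 10 (mod 31)
13^8 ≡ 10^2 = 100 ≡ 7 (mod 31)
13^16 ≡ 7^2 = 49 ≡ 18 (mod 31)
13^32 ≡ 18^2 = 324 ≡ 14 (mod 31)
13^64 ≡ 14^2 = 196 ≡ 10 (mod 31)
13^128 ≡ 10^2 = 100 ≡ 7 (mod 31)
13^256 ≡ 7^2 = 49 ≡ 18 (mod 31)
13^267 = 13^256 · 13^8 · 13^2 · 13^1 ≡ 18 · 7 · 14 · 13 (mod 31).
Accumulate the product:
18 · 7 = 126 ≡ 2
2 · 14 = 28
28 · 13 = 364 ≡ 23

23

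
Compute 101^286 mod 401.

Compute successive squares:
101^1 ≡ 101 (mod 401)
101^2 ≡ 101^2 = 10201 ≡ 176 (mod 401)
101^4 ≡ 176^2 = 30976 ≡ 99 (mod 401)
101^8 ≡ 99^2 = 9801 ≡ 177 (mod 401)
101^16 ≡ 177^2 = 31329 ≡ 51 (mod 401)
101^32 ≡ 51^2 = 2601 ≡ 195 (mod 401)
101^64 ≡ 195^2 = 38025 ≡ 331 (mod 401)
101^128 ≡ 331^2 = 109561 ≡ 88 (mod 401)
101^256 ≡ 88^2 = 7744 ≡ 125 (mod 401)
101^286 = 101^256 · 101^16 · 101^8 · 101^4 · 101^2 ≡ 125 · 51 · 177 · 99 · 176 (mod 401).
Accumulate the product:
125 · 51 = 6375 ≡ 360
360 · 177 = 63720 ≡ 362
362 · 99 = 35838 ≡ 149
149 · 176 = 26224 ≡ 159

159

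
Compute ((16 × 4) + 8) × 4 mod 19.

16 × 4 = 64 ≡ 7 (mod 19)
7 + 8 = 15
15 × 4 = 60 ≡ 3 (mod 19)

3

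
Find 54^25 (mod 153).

25 in binary is 11001, i.e. 25 = 16 + 8 + 1.
54^1 ≡ 54 (mod 153)
54^2 ≡ 54^2 = 2916 ≡ 9 (mod 153)
54^4 ≡ 9^2 = 81 (mod 153)
54^8 ≡ 81^2 = 6561 ≡ 135 (mod 153)
54^16 ≡ 135^2 = 18225 ≡ 18 (mod 153)
54^25 = 54^16 × 54^8 × 54^1 ≡ 18 × 135 × 54 (mod 153).
Accumulate the product:
18 × 135 = 2430 ≡ 135
135 × 54 = 7290 ≡ 99

99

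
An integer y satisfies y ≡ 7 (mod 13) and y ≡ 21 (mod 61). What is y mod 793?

631

13⁻¹ mod 61: 13·47 ≡ 1 (mod 61), so 13⁻¹ ≡ 47.
y = 7 + 13·((21 − 7)·47 mod 61) = 7 + 13·48 = 631.
Check: 631 mod 13 = 7, 631 mod 61 = 21. ✓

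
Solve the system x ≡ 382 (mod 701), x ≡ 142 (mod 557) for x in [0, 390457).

129366

701⁻¹ mod 557: 701·352 ≡ 1 (mod 557), so 701⁻¹ ≡ 352.
x = 382 + 701·((142 − 382)·352 mod 557) = 382 + 701·184 = 129366.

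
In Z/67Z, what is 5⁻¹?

27

67 = 13×5 + 2
5 = 2×2 + 1
2 = 2×1 + 0
gcd(5, 67) = 1, so the inverse exists.
Bézout: 1 = −2×67 + 27×5.
So 5⁻¹ ≡ 27 (mod 67).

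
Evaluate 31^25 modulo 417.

Using repeated squaring:
25 in binary is 11001, i.e. 25 = 16 + 8 + 1.
31^1 ≡ 31 (mod 417)
31^2 ≡ 31^2 = 961 ≡ 127 (mod 417)
31^4 ≡ 127^2 = 16129 ≡ 283 (mod 417)
31^8 ≡ 283^2 = 80089 ≡ 25 (mod 417)
31^16 ≡ 25^2 = 625 ≡ 208 (mod 417)
31^25 = 31^16 · 31^8 · 31^1 ≡ 208 · 25 · 31 (mod 417).
Accumulate the product:
208 · 25 = 5200 ≡ 196
196 · 31 = 6076 ≡ 238

238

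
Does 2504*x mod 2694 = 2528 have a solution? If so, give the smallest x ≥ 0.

gcd(2504, 2694) = 2, and 2 | 2528, so solutions exist.
Divide through by 2: 1252*x mod 1347 = 1264.
1252⁻¹ ≡ 397 (mod 1347).
x ≡ 397*1264 ≡ 724 (mod 1347).
The smallest non-negative solution is x = 724.

724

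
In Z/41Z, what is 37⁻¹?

41 = 1*37 + 4
37 = 9*4 + 1
4 = 4*1 + 0
gcd(37, 41) = 1, so the inverse exists.
Bézout: 1 = −9*41 + 10*37.
So 37⁻¹ ≡ 10 (mod 41).

10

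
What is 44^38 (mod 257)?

38 in binary is 100110, i.e. 38 = 32 + 4 + 2.
44^1 ≡ 44 (mod 257)
44^2 ≡ 44^2 = 1936 ≡ 137 (mod 257)
44^4 ≡ 137^2 = 18769 ≡ 8 (mod 257)
44^8 ≡ 8^2 = 64 (mod 257)
44^16 ≡ 64^2 = 4096 ≡ 241 (mod 257)
44^32 ≡ 241^2 = 58081 ≡ 256 (mod 257)
44^38 = 44^32 · 44^4 · 44^2 ≡ 256 · 8 · 137 (mod 257).
Accumulate the product:
256 · 8 = 2048 ≡ 249
249 · 137 = 34113 ≡ 189

189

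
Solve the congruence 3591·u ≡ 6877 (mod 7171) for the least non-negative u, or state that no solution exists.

3858

gcd(3591, 7171) = 1, so a unique solution mod 7171 exists.
3591⁻¹ ≡ 1304 (mod 7171).
u ≡ 1304·6877 ≡ 3858 (mod 7171).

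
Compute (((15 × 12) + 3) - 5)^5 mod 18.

4

15 × 12 = 180 ≡ 0 (mod 18)
0 + 3 = 3
3 - 5 = -2 ≡ 16 (mod 18)
(16)^5 ≡ 4 (mod 18)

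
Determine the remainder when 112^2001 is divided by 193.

Compute successive squares:
112^1 ≡ 112 (mod 193)
112^2 ≡ 112^2 = 12544 ≡ 192 (mod 193)
112^4 ≡ 192^2 = 36864 ≡ 1 (mod 193)
112^8 ≡ 1^2 = 1 (mod 193)
112^16 ≡ 1^2 = 1 (mod 193)
112^32 ≡ 1^2 = 1 (mod 193)
112^64 ≡ 1^2 = 1 (mod 193)
112^128 ≡ 1^2 = 1 (mod 193)
112^256 ≡ 1^2 = 1 (mod 193)
112^512 ≡ 1^2 = 1 (mod 193)
112^1024 ≡ 1^2 = 1 (mod 193)
112^2001 = 112^1024 · 112^512 · 112^256 · 112^128 · 112^64 · 112^16 · 112^1 ≡ 1 · 1 · 1 · 1 · 1 · 1 · 112 (mod 193).
Accumulate the product:
1 · 1 = 1
1 · 1 = 1
1 · 1 = 1
1 · 1 = 1
1 · 1 = 1
1 · 112 = 112

112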